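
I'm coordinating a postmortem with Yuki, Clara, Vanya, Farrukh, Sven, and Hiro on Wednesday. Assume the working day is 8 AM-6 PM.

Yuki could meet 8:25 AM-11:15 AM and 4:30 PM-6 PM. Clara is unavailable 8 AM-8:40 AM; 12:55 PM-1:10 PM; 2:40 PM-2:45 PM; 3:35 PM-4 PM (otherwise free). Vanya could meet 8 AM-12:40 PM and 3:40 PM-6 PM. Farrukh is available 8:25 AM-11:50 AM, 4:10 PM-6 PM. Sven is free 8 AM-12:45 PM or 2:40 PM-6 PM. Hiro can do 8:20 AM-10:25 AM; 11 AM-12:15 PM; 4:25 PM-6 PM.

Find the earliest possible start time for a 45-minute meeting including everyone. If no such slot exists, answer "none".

Yuki free: 08:25-11:15, 16:30-18:00.
Clara free: 08:40-12:55, 13:10-14:40, 14:45-15:35, 16:00-18:00 (invert busy blocks within the working day).
Vanya free: 08:00-12:40, 15:40-18:00.
Farrukh free: 08:25-11:50, 16:10-18:00.
Sven free: 08:00-12:45, 14:40-18:00.
Hiro free: 08:20-10:25, 11:00-12:15, 16:25-18:00.
Yuki ∩ Clara: 08:40-11:15, 16:30-18:00.
Yuki ∩ Clara ∩ Vanya: 08:40-11:15, 16:30-18:00.
Yuki ∩ Clara ∩ Vanya ∩ Farrukh: 08:40-11:15, 16:30-18:00.
Yuki ∩ Clara ∩ Vanya ∩ Farrukh ∩ Sven: 08:40-11:15, 16:30-18:00.
Yuki ∩ Clara ∩ Vanya ∩ Farrukh ∩ Sven ∩ Hiro: 08:40-10:25, 11:00-11:15, 16:30-18:00.
So the common availability across everyone is 08:40-10:25, 11:00-11:15, 16:30-18:00.
The first common window of at least 45 minutes is 08:40-10:25, so the earliest start is 08:40.

08:40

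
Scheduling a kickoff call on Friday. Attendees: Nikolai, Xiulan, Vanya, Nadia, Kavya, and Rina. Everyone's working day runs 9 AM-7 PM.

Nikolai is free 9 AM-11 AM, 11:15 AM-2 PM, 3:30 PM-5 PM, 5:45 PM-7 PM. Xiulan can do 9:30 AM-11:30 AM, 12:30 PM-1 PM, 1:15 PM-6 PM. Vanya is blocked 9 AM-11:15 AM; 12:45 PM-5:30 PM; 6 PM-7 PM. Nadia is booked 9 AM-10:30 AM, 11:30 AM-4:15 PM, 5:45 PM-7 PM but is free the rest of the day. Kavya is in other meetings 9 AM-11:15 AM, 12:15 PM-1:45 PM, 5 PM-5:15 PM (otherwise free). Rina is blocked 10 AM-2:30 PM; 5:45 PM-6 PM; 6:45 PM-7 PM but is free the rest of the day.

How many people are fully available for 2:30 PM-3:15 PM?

Nikolai free: 09:00-11:00, 11:15-14:00, 15:30-17:00, 17:45-19:00.
Xiulan free: 09:30-11:30, 12:30-13:00, 13:15-18:00.
Vanya free: 11:15-12:45, 17:30-18:00 (invert busy blocks within the working day).
Nadia free: 10:30-11:30, 16:15-17:45 (invert busy blocks within the working day).
Kavya free: 11:15-12:15, 13:45-17:00, 17:15-19:00 (invert busy blocks within the working day).
Rina free: 09:00-10:00, 14:30-17:45, 18:00-18:45 (invert busy blocks within the working day).
Xiulan, Kavya, and Rina can make the full 14:30-15:15 slot — that's 3.

3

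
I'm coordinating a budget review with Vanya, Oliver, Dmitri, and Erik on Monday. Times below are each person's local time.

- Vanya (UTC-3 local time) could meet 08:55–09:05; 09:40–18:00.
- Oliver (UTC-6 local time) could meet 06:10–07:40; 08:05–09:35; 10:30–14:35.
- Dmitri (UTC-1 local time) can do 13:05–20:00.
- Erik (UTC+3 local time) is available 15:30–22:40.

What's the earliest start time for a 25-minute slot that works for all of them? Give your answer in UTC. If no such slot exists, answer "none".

14:05

Vanya in UTC: 11:55-12:05, 12:40-21:00 (add 3h to convert from UTC-3).
Oliver in UTC: 12:10-13:40, 14:05-15:35, 16:30-20:35 (add 6h to convert from UTC-6).
Dmitri in UTC: 14:05-21:00 (add 1h to convert from UTC-1).
Erik in UTC: 12:30-19:40 (subtract 3h to convert from UTC+3).
Vanya ∩ Oliver: 12:40-13:40, 14:05-15:35, 16:30-20:35.
Vanya ∩ Oliver ∩ Dmitri: 14:05-15:35, 16:30-20:35.
Vanya ∩ Oliver ∩ Dmitri ∩ Erik: 14:05-15:35, 16:30-19:40.
The first common window of at least 25 minutes is 14:05-15:35, so the earliest start is 14:05.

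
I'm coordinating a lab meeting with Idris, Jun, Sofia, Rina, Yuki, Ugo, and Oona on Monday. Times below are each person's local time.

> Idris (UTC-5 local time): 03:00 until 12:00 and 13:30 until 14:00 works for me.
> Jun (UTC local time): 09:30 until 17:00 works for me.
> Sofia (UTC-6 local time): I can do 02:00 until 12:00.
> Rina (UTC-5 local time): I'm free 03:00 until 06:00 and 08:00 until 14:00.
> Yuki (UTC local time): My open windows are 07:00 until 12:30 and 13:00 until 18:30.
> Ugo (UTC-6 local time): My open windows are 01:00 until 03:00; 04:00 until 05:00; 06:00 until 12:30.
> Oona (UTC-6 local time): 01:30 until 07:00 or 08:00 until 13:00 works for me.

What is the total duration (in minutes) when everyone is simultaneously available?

240

Idris in UTC: 08:00-17:00, 18:30-19:00 (add 5h to convert from UTC-5).
Jun in UTC: 09:30-17:00.
Sofia in UTC: 08:00-18:00 (add 6h to convert from UTC-6).
Rina in UTC: 08:00-11:00, 13:00-19:00 (add 5h to convert from UTC-5).
Yuki in UTC: 07:00-12:30, 13:00-18:30.
Ugo in UTC: 07:00-09:00, 10:00-11:00, 12:00-18:30 (add 6h to convert from UTC-6).
Oona in UTC: 07:30-13:00, 14:00-19:00 (add 6h to convert from UTC-6).
Idris ∩ Jun: 09:30-17:00.
Idris ∩ Jun ∩ Sofia: 09:30-17:00.
Idris ∩ Jun ∩ Sofia ∩ Rina: 09:30-11:00, 13:00-17:00.
Idris ∩ Jun ∩ Sofia ∩ Rina ∩ Yuki: 09:30-11:00, 13:00-17:00.
Idris ∩ Jun ∩ Sofia ∩ Rina ∩ Yuki ∩ Ugo: 10:00-11:00, 13:00-17:00.
Idris ∩ Jun ∩ Sofia ∩ Rina ∩ Yuki ∩ Ugo ∩ Oona: 10:00-11:00, 14:00-17:00.
Summing the common windows: 60 + 180 = 240 minutes.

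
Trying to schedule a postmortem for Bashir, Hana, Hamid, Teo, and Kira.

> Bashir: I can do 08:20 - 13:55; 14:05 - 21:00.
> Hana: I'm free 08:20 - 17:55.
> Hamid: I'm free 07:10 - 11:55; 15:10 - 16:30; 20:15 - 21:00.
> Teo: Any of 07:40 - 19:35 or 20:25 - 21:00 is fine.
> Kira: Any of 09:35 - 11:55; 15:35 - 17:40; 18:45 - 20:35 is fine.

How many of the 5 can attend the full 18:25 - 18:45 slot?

Bashir and Teo can make the full 18:25-18:45 slot — that's 2.

2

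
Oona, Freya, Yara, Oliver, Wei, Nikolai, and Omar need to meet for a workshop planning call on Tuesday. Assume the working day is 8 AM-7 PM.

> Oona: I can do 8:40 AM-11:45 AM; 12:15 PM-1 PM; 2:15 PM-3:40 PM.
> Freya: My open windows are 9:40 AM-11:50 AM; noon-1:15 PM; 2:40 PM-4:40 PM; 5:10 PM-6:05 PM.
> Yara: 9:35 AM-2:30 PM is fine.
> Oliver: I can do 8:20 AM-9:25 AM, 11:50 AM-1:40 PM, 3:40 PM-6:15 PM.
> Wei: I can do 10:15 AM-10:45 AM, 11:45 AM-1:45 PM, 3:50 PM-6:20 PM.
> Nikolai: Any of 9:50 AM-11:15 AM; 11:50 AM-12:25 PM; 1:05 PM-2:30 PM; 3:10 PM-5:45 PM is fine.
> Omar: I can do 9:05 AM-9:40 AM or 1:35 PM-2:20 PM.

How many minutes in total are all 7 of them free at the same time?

Oona ∩ Freya: 09:40-11:45, 12:15-13:00, 14:40-15:40.
Oona ∩ Freya ∩ Yara: 09:40-11:45, 12:15-13:00.
Oona ∩ Freya ∩ Yara ∩ Oliver: 12:15-13:00.
Oona ∩ Freya ∩ Yara ∩ Oliver ∩ Wei: 12:15-13:00.
Oona ∩ Freya ∩ Yara ∩ Oliver ∩ Wei ∩ Nikolai: 12:15-12:25.
Oona ∩ Freya ∩ Yara ∩ Oliver ∩ Wei ∩ Nikolai ∩ Omar: ∅.
There is no time when everyone is free.
There is no common window, so the total is 0 minutes.

0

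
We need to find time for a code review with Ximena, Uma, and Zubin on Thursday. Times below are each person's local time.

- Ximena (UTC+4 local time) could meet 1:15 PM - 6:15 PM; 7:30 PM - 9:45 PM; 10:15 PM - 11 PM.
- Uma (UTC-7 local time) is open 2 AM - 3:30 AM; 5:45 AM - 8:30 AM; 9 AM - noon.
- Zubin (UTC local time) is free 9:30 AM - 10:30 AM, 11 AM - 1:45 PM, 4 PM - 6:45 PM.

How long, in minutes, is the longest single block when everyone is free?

105

Ximena in UTC: 09:15-14:15, 15:30-17:45, 18:15-19:00 (subtract 4h to convert from UTC+4).
Uma in UTC: 09:00-10:30, 12:45-15:30, 16:00-19:00 (add 7h to convert from UTC-7).
Zubin in UTC: 09:30-10:30, 11:00-13:45, 16:00-18:45.
Ximena ∩ Uma: 09:15-10:30, 12:45-14:15, 16:00-17:45, 18:15-19:00.
Ximena ∩ Uma ∩ Zubin: 09:30-10:30, 12:45-13:45, 16:00-17:45, 18:15-18:45.
Those are the intersection windows.
The longest is 16:00-17:45 at 105 minutes.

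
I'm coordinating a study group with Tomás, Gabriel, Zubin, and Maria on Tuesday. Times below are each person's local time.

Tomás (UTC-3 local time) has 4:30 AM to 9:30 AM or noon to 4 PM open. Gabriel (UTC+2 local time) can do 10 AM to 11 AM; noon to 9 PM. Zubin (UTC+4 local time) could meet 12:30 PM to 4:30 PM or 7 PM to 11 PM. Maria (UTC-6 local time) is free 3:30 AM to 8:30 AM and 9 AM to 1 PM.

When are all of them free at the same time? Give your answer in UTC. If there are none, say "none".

Tomás in UTC: 07:30-12:30, 15:00-19:00 (add 3h to convert from UTC-3).
Gabriel in UTC: 08:00-09:00, 10:00-19:00 (subtract 2h to convert from UTC+2).
Zubin in UTC: 08:30-12:30, 15:00-19:00 (subtract 4h to convert from UTC+4).
Maria in UTC: 09:30-14:30, 15:00-19:00 (add 6h to convert from UTC-6).
Tomás ∩ Gabriel: 08:00-09:00, 10:00-12:30, 15:00-19:00.
Tomás ∩ Gabriel ∩ Zubin: 08:30-09:00, 10:00-12:30, 15:00-19:00.
Tomás ∩ Gabriel ∩ Zubin ∩ Maria: 10:00-12:30, 15:00-19:00.

10:00-12:30, 15:00-19:00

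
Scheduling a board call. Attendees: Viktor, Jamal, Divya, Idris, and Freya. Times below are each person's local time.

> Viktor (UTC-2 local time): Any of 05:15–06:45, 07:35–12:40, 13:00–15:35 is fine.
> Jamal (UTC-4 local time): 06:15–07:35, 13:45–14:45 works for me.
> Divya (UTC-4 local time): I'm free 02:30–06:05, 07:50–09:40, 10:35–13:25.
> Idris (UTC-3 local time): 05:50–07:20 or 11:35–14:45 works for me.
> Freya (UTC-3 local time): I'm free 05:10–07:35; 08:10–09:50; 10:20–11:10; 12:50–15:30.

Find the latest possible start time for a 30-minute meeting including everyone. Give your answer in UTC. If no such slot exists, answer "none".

none

Viktor in UTC: 07:15-08:45, 09:35-14:40, 15:00-17:35 (add 2h to convert from UTC-2).
Jamal in UTC: 10:15-11:35, 17:45-18:45 (add 4h to convert from UTC-4).
Divya in UTC: 06:30-10:05, 11:50-13:40, 14:35-17:25 (add 4h to convert from UTC-4).
Idris in UTC: 08:50-10:20, 14:35-17:45 (add 3h to convert from UTC-3).
Freya in UTC: 08:10-10:35, 11:10-12:50, 13:20-14:10, 15:50-18:30 (add 3h to convert from UTC-3).
Viktor ∩ Jamal: 10:15-11:35.
Viktor ∩ Jamal ∩ Divya: ∅.
Viktor ∩ Jamal ∩ Divya ∩ Idris: ∅.
Viktor ∩ Jamal ∩ Divya ∩ Idris ∩ Freya: ∅.
There is no time when everyone is free.
No common window is at least 30 minutes long.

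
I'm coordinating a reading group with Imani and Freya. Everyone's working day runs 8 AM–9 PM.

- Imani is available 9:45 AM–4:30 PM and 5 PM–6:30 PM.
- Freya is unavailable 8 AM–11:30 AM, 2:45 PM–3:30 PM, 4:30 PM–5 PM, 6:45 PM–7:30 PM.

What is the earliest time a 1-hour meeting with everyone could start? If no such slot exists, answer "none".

11:30

Imani free: 09:45-16:30, 17:00-18:30.
Freya free: 11:30-14:45, 15:30-16:30, 17:00-18:45, 19:30-21:00 (invert busy blocks within the working day).
Imani ∩ Freya: 11:30-14:45, 15:30-16:30, 17:00-18:30.
The first common window of at least 60 minutes is 11:30-14:45, so the earliest start is 11:30.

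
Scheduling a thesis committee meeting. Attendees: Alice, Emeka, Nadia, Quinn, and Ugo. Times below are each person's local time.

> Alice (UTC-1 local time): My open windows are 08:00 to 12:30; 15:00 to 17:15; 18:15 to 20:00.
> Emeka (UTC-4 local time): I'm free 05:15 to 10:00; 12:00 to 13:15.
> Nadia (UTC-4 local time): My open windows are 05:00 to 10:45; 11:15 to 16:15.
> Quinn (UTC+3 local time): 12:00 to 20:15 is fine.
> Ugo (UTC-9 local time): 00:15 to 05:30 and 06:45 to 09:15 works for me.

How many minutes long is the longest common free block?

Alice in UTC: 09:00-13:30, 16:00-18:15, 19:15-21:00 (add 1h to convert from UTC-1).
Emeka in UTC: 09:15-14:00, 16:00-17:15 (add 4h to convert from UTC-4).
Nadia in UTC: 09:00-14:45, 15:15-20:15 (add 4h to convert from UTC-4).
Quinn in UTC: 09:00-17:15 (subtract 3h to convert from UTC+3).
Ugo in UTC: 09:15-14:30, 15:45-18:15 (add 9h to convert from UTC-9).
Alice ∩ Emeka: 09:15-13:30, 16:00-17:15.
Alice ∩ Emeka ∩ Nadia: 09:15-13:30, 16:00-17:15.
Alice ∩ Emeka ∩ Nadia ∩ Quinn: 09:15-13:30, 16:00-17:15.
Alice ∩ Emeka ∩ Nadia ∩ Quinn ∩ Ugo: 09:15-13:30, 16:00-17:15.
So the common availability across everyone is 09:15-13:30, 16:00-17:15.
The longest is 09:15-13:30 at 255 minutes.

255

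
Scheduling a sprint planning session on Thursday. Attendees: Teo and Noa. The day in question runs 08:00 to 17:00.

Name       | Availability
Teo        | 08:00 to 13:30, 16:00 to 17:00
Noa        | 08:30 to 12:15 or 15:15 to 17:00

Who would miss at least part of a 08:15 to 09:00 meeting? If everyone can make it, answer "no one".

Teo: free for 08:15-09:00. Noa: not fully free for 08:15-09:00.

Noa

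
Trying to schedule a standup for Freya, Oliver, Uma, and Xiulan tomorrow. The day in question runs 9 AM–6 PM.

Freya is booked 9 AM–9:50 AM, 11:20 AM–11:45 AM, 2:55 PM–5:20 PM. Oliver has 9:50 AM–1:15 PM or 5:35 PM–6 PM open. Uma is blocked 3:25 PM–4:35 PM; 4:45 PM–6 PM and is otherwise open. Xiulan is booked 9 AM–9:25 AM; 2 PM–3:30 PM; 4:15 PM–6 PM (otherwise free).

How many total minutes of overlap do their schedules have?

180

Freya free: 09:50-11:20, 11:45-14:55, 17:20-18:00 (invert busy blocks within the working day).
Oliver free: 09:50-13:15, 17:35-18:00.
Uma free: 09:00-15:25, 16:35-16:45 (invert busy blocks within the working day).
Xiulan free: 09:25-14:00, 15:30-16:15 (invert busy blocks within the working day).
Freya ∩ Oliver: 09:50-11:20, 11:45-13:15, 17:35-18:00.
Freya ∩ Oliver ∩ Uma: 09:50-11:20, 11:45-13:15.
Freya ∩ Oliver ∩ Uma ∩ Xiulan: 09:50-11:20, 11:45-13:15.
So the common availability across everyone is 09:50-11:20, 11:45-13:15.
Summing the common windows: 90 + 90 = 180 minutes.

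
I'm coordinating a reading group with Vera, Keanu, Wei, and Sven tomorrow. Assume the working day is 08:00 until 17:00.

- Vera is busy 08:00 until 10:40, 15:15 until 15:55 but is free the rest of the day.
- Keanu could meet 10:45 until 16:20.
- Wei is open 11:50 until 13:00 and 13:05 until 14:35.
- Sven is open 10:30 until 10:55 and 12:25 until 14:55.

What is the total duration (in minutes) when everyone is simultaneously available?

125

Vera free: 10:40-15:15, 15:55-17:00 (invert busy blocks within the working day).
Keanu free: 10:45-16:20.
Wei free: 11:50-13:00, 13:05-14:35.
Sven free: 10:30-10:55, 12:25-14:55.
Vera ∩ Keanu: 10:45-15:15, 15:55-16:20.
Vera ∩ Keanu ∩ Wei: 11:50-13:00, 13:05-14:35.
Vera ∩ Keanu ∩ Wei ∩ Sven: 12:25-13:00, 13:05-14:35.
Summing the common windows: 35 + 90 = 125 minutes.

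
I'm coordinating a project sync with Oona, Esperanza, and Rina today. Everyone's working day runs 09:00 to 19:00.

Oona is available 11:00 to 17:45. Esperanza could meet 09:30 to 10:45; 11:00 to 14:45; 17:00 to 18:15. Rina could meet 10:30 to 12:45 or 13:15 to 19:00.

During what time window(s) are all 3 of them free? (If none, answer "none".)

Oona ∩ Esperanza: 11:00-14:45, 17:00-17:45.
Oona ∩ Esperanza ∩ Rina: 11:00-12:45, 13:15-14:45, 17:00-17:45.
So the common availability across everyone is 11:00-12:45, 13:15-14:45, 17:00-17:45.

11:00-12:45, 13:15-14:45, 17:00-17:45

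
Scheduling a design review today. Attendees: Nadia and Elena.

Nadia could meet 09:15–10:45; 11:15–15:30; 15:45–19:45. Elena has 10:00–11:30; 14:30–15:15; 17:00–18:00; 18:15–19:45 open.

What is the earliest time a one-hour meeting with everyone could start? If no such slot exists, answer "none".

Nadia ∩ Elena: 10:00-10:45, 11:15-11:30, 14:30-15:15, 17:00-18:00, 18:15-19:45.
The first common window of at least 60 minutes is 17:00-18:00, so the earliest start is 17:00.

17:00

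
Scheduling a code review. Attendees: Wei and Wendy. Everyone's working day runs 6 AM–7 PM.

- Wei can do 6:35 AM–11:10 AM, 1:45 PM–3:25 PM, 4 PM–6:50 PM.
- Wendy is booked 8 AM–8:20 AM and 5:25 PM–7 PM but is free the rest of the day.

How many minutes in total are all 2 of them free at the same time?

440

Wei free: 06:35-11:10, 13:45-15:25, 16:00-18:50.
Wendy free: 06:00-08:00, 08:20-17:25 (invert busy blocks within the working day).
Wei ∩ Wendy: 06:35-08:00, 08:20-11:10, 13:45-15:25, 16:00-17:25.
Summing the common windows: 85 + 170 + 100 + 85 = 440 minutes.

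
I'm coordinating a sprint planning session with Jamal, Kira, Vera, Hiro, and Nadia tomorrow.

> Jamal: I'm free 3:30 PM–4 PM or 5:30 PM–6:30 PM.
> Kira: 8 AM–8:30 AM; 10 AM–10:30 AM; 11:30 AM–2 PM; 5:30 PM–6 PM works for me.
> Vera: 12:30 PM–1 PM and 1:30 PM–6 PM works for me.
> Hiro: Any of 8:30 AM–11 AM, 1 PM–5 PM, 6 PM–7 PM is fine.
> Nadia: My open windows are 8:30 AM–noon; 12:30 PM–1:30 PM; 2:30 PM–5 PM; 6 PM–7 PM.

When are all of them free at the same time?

none

Jamal ∩ Kira: 17:30-18:00.
Jamal ∩ Kira ∩ Vera: 17:30-18:00.
Jamal ∩ Kira ∩ Vera ∩ Hiro: ∅.
Jamal ∩ Kira ∩ Vera ∩ Hiro ∩ Nadia: ∅.
There is no time when everyone is free.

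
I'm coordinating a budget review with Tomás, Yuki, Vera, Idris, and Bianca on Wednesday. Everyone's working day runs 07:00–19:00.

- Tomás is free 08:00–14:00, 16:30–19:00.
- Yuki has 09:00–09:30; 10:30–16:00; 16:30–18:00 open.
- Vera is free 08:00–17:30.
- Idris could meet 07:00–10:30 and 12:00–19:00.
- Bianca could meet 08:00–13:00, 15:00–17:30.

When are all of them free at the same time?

09:00-09:30, 12:00-13:00, 16:30-17:30

Tomás ∩ Yuki: 09:00-09:30, 10:30-14:00, 16:30-18:00.
Tomás ∩ Yuki ∩ Vera: 09:00-09:30, 10:30-14:00, 16:30-17:30.
Tomás ∩ Yuki ∩ Vera ∩ Idris: 09:00-09:30, 12:00-14:00, 16:30-17:30.
Tomás ∩ Yuki ∩ Vera ∩ Idris ∩ Bianca: 09:00-09:30, 12:00-13:00, 16:30-17:30.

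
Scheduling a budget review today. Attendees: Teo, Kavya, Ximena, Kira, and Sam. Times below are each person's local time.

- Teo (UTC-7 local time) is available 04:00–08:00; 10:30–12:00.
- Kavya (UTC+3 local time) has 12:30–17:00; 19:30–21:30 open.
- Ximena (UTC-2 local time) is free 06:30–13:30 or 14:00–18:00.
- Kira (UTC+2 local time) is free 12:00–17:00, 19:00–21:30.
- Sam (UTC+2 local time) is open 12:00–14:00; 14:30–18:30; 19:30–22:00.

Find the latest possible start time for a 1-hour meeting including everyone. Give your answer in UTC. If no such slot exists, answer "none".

Teo in UTC: 11:00-15:00, 17:30-19:00 (add 7h to convert from UTC-7).
Kavya in UTC: 09:30-14:00, 16:30-18:30 (subtract 3h to convert from UTC+3).
Ximena in UTC: 08:30-15:30, 16:00-20:00 (add 2h to convert from UTC-2).
Kira in UTC: 10:00-15:00, 17:00-19:30 (subtract 2h to convert from UTC+2).
Sam in UTC: 10:00-12:00, 12:30-16:30, 17:30-20:00 (subtract 2h to convert from UTC+2).
Teo ∩ Kavya: 11:00-14:00, 17:30-18:30.
Teo ∩ Kavya ∩ Ximena: 11:00-14:00, 17:30-18:30.
Teo ∩ Kavya ∩ Ximena ∩ Kira: 11:00-14:00, 17:30-18:30.
Teo ∩ Kavya ∩ Ximena ∩ Kira ∩ Sam: 11:00-12:00, 12:30-14:00, 17:30-18:30.
So the common availability across everyone is 11:00-12:00, 12:30-14:00, 17:30-18:30.
The last common window of at least 60 minutes is 17:30-18:30; a 60-minute meeting can start as late as 17:30 and still end by 18:30.

17:30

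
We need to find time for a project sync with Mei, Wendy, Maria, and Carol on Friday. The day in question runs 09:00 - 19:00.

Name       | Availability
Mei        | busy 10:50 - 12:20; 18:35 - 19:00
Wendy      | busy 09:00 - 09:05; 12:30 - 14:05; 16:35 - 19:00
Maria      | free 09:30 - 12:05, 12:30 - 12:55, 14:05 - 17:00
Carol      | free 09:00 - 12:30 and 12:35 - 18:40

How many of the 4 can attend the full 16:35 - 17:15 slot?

Mei free: 09:00-10:50, 12:20-18:35 (invert busy blocks within the working day).
Wendy free: 09:05-12:30, 14:05-16:35 (invert busy blocks within the working day).
Maria free: 09:30-12:05, 12:30-12:55, 14:05-17:00.
Carol free: 09:00-12:30, 12:35-18:40.
Mei and Carol can make the full 16:35-17:15 slot — that's 2.

2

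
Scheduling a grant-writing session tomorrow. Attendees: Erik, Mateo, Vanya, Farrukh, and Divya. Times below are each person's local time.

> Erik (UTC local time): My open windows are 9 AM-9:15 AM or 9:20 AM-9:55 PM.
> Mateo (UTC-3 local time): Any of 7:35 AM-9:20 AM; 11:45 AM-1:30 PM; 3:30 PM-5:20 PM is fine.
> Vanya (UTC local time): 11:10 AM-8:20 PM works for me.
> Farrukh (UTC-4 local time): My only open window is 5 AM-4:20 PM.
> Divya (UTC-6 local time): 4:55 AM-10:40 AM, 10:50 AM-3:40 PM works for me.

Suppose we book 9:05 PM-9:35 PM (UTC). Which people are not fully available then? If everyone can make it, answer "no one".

Farrukh, Mateo, Vanya

Erik in UTC: 09:00-09:15, 09:20-21:55.
Mateo in UTC: 10:35-12:20, 14:45-16:30, 18:30-20:20 (add 3h to convert from UTC-3).
Vanya in UTC: 11:10-20:20.
Farrukh in UTC: 09:00-20:20 (add 4h to convert from UTC-4).
Divya in UTC: 10:55-16:40, 16:50-21:40 (add 6h to convert from UTC-6).
Erik: free for 21:05-21:35. Mateo: not fully free for 21:05-21:35. Vanya: not fully free for 21:05-21:35. Farrukh: not fully free for 21:05-21:35. Divya: free for 21:05-21:35.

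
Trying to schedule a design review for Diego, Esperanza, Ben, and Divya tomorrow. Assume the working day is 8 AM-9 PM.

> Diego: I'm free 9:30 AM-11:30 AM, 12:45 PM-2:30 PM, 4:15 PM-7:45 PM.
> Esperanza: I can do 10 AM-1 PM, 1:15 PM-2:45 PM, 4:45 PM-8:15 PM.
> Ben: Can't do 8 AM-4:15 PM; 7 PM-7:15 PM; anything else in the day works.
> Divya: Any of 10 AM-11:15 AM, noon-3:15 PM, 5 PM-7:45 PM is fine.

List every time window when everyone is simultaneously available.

17:00-19:00, 19:15-19:45

Diego free: 09:30-11:30, 12:45-14:30, 16:15-19:45.
Esperanza free: 10:00-13:00, 13:15-14:45, 16:45-20:15.
Ben free: 16:15-19:00, 19:15-21:00 (invert busy blocks within the working day).
Divya free: 10:00-11:15, 12:00-15:15, 17:00-19:45.
Diego ∩ Esperanza: 10:00-11:30, 12:45-13:00, 13:15-14:30, 16:45-19:45.
Diego ∩ Esperanza ∩ Ben: 16:45-19:00, 19:15-19:45.
Diego ∩ Esperanza ∩ Ben ∩ Divya: 17:00-19:00, 19:15-19:45.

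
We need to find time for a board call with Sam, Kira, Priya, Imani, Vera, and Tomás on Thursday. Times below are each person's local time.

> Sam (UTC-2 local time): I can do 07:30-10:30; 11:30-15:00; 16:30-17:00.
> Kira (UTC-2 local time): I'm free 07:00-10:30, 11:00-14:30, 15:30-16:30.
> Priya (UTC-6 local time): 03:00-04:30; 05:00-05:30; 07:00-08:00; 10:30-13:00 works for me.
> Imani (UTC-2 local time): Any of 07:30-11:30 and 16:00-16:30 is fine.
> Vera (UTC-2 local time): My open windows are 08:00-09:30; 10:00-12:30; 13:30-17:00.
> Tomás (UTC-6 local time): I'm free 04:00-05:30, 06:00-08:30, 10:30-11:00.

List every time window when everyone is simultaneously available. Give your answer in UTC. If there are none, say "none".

Sam in UTC: 09:30-12:30, 13:30-17:00, 18:30-19:00 (add 2h to convert from UTC-2).
Kira in UTC: 09:00-12:30, 13:00-16:30, 17:30-18:30 (add 2h to convert from UTC-2).
Priya in UTC: 09:00-10:30, 11:00-11:30, 13:00-14:00, 16:30-19:00 (add 6h to convert from UTC-6).
Imani in UTC: 09:30-13:30, 18:00-18:30 (add 2h to convert from UTC-2).
Vera in UTC: 10:00-11:30, 12:00-14:30, 15:30-19:00 (add 2h to convert from UTC-2).
Tomás in UTC: 10:00-11:30, 12:00-14:30, 16:30-17:00 (add 6h to convert from UTC-6).
Sam ∩ Kira: 09:30-12:30, 13:30-16:30.
Sam ∩ Kira ∩ Priya: 09:30-10:30, 11:00-11:30, 13:30-14:00.
Sam ∩ Kira ∩ Priya ∩ Imani: 09:30-10:30, 11:00-11:30.
Sam ∩ Kira ∩ Priya ∩ Imani ∩ Vera: 10:00-10:30, 11:00-11:30.
Sam ∩ Kira ∩ Priya ∩ Imani ∩ Vera ∩ Tomás: 10:00-10:30, 11:00-11:30.

10:00-10:30, 11:00-11:30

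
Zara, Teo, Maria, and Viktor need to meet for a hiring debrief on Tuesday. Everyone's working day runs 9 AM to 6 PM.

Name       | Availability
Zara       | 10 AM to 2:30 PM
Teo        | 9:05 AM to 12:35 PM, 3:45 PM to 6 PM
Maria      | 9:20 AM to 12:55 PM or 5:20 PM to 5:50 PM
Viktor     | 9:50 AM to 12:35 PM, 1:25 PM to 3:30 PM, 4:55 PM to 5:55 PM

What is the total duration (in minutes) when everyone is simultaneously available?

155

Zara ∩ Teo: 10:00-12:35.
Zara ∩ Teo ∩ Maria: 10:00-12:35.
Zara ∩ Teo ∩ Maria ∩ Viktor: 10:00-12:35.
That's a single block of 155 minutes.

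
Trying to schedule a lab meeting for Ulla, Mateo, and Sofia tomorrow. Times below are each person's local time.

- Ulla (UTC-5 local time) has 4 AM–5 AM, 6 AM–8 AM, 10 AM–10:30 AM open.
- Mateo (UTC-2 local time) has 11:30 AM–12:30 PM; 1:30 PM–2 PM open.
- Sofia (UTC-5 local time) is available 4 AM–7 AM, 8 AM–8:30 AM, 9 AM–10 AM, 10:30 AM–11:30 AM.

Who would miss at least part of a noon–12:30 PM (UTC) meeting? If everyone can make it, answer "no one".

Mateo, Sofia

Ulla in UTC: 09:00-10:00, 11:00-13:00, 15:00-15:30 (add 5h to convert from UTC-5).
Mateo in UTC: 13:30-14:30, 15:30-16:00 (add 2h to convert from UTC-2).
Sofia in UTC: 09:00-12:00, 13:00-13:30, 14:00-15:00, 15:30-16:30 (add 5h to convert from UTC-5).
Ulla: free for 12:00-12:30. Mateo: not fully free for 12:00-12:30. Sofia: not fully free for 12:00-12:30.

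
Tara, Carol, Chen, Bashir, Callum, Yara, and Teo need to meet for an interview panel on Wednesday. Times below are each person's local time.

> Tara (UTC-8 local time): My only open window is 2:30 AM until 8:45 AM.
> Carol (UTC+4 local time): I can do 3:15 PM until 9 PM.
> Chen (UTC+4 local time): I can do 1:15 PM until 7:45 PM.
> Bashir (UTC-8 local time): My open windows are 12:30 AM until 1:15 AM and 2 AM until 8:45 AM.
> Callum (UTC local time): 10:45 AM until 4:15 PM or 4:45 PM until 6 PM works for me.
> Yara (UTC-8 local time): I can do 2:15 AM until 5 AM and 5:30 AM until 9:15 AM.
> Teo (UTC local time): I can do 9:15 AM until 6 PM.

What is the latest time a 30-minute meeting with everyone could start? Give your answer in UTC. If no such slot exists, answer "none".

Tara in UTC: 10:30-16:45 (add 8h to convert from UTC-8).
Carol in UTC: 11:15-17:00 (subtract 4h to convert from UTC+4).
Chen in UTC: 09:15-15:45 (subtract 4h to convert from UTC+4).
Bashir in UTC: 08:30-09:15, 10:00-16:45 (add 8h to convert from UTC-8).
Callum in UTC: 10:45-16:15, 16:45-18:00.
Yara in UTC: 10:15-13:00, 13:30-17:15 (add 8h to convert from UTC-8).
Teo in UTC: 09:15-18:00.
Tara ∩ Carol: 11:15-16:45.
Tara ∩ Carol ∩ Chen: 11:15-15:45.
Tara ∩ Carol ∩ Chen ∩ Bashir: 11:15-15:45.
Tara ∩ Carol ∩ Chen ∩ Bashir ∩ Callum: 11:15-15:45.
Tara ∩ Carol ∩ Chen ∩ Bashir ∩ Callum ∩ Yara: 11:15-13:00, 13:30-15:45.
Tara ∩ Carol ∩ Chen ∩ Bashir ∩ Callum ∩ Yara ∩ Teo: 11:15-13:00, 13:30-15:45.
The last common window of at least 30 minutes is 13:30-15:45; a 30-minute meeting can start as late as 15:15 and still end by 15:45.

15:15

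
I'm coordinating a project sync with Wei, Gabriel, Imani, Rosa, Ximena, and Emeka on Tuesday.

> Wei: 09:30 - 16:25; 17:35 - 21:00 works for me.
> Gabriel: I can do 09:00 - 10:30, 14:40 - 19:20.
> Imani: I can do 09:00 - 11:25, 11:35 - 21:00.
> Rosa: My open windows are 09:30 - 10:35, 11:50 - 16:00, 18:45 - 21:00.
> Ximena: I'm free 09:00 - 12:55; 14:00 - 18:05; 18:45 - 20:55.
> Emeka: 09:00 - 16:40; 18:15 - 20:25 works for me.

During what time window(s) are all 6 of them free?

09:30-10:30, 14:40-16:00, 18:45-19:20

Wei ∩ Gabriel: 09:30-10:30, 14:40-16:25, 17:35-19:20.
Wei ∩ Gabriel ∩ Imani: 09:30-10:30, 14:40-16:25, 17:35-19:20.
Wei ∩ Gabriel ∩ Imani ∩ Rosa: 09:30-10:30, 14:40-16:00, 18:45-19:20.
Wei ∩ Gabriel ∩ Imani ∩ Rosa ∩ Ximena: 09:30-10:30, 14:40-16:00, 18:45-19:20.
Wei ∩ Gabriel ∩ Imani ∩ Rosa ∩ Ximena ∩ Emeka: 09:30-10:30, 14:40-16:00, 18:45-19:20.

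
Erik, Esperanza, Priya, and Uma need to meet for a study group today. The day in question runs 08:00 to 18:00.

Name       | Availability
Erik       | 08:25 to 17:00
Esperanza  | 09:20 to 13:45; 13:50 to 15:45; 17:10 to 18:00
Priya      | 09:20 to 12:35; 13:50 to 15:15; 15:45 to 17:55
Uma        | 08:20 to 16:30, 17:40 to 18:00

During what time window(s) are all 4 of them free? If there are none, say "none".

09:20-12:35, 13:50-15:15

Erik ∩ Esperanza: 09:20-13:45, 13:50-15:45.
Erik ∩ Esperanza ∩ Priya: 09:20-12:35, 13:50-15:15.
Erik ∩ Esperanza ∩ Priya ∩ Uma: 09:20-12:35, 13:50-15:15.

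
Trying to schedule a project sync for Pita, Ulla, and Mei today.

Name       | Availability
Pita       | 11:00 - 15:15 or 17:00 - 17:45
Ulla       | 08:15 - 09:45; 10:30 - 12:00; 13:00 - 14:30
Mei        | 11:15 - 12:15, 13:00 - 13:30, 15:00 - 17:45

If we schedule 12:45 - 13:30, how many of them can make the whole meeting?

1

Pita can make the full 12:45-13:30 slot — that's 1.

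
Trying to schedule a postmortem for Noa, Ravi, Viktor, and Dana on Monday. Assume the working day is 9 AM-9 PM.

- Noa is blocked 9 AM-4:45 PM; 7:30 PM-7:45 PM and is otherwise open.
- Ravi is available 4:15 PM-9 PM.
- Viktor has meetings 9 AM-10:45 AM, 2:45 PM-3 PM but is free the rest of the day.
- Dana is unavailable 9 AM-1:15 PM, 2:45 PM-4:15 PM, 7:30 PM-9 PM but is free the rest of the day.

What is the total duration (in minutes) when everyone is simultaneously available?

Noa free: 16:45-19:30, 19:45-21:00 (invert busy blocks within the working day).
Ravi free: 16:15-21:00.
Viktor free: 10:45-14:45, 15:00-21:00 (invert busy blocks within the working day).
Dana free: 13:15-14:45, 16:15-19:30 (invert busy blocks within the working day).
Noa ∩ Ravi: 16:45-19:30, 19:45-21:00.
Noa ∩ Ravi ∩ Viktor: 16:45-19:30, 19:45-21:00.
Noa ∩ Ravi ∩ Viktor ∩ Dana: 16:45-19:30.
That's a single block of 165 minutes.

165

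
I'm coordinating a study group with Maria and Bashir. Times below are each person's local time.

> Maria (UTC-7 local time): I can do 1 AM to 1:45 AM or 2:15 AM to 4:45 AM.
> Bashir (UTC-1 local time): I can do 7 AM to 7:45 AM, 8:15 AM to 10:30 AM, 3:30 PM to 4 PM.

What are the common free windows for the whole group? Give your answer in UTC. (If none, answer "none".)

08:00-08:45, 09:15-11:30

Maria in UTC: 08:00-08:45, 09:15-11:45 (add 7h to convert from UTC-7).
Bashir in UTC: 08:00-08:45, 09:15-11:30, 16:30-17:00 (add 1h to convert from UTC-1).
Maria ∩ Bashir: 08:00-08:45, 09:15-11:30.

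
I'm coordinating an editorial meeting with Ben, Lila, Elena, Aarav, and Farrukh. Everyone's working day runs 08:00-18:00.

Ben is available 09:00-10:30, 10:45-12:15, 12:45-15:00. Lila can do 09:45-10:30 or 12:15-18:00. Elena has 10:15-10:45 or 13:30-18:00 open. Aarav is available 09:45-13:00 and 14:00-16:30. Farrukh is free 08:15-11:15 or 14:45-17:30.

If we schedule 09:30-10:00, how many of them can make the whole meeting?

Ben and Farrukh can make the full 09:30-10:00 slot — that's 2.

2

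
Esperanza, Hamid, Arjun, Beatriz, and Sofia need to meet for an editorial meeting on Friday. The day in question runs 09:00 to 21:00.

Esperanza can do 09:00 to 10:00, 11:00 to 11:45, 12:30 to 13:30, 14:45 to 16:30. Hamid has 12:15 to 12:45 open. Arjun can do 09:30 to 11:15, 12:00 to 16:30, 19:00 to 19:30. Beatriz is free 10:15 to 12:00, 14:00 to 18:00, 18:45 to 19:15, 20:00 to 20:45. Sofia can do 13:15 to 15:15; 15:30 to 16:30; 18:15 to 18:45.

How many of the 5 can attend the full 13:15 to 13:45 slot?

2

Arjun and Sofia can make the full 13:15-13:45 slot — that's 2.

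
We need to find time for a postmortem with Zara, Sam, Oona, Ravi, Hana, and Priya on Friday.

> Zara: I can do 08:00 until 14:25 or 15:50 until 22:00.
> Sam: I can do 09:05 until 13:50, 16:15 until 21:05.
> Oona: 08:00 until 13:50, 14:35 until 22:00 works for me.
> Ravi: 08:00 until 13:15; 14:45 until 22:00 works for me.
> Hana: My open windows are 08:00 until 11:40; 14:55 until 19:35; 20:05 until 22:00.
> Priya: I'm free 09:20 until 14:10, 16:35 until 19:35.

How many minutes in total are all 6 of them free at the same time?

Zara ∩ Sam: 09:05-13:50, 16:15-21:05.
Zara ∩ Sam ∩ Oona: 09:05-13:50, 16:15-21:05.
Zara ∩ Sam ∩ Oona ∩ Ravi: 09:05-13:15, 16:15-21:05.
Zara ∩ Sam ∩ Oona ∩ Ravi ∩ Hana: 09:05-11:40, 16:15-19:35, 20:05-21:05.
Zara ∩ Sam ∩ Oona ∩ Ravi ∩ Hana ∩ Priya: 09:20-11:40, 16:35-19:35.
Summing the common windows: 140 + 180 = 320 minutes.

320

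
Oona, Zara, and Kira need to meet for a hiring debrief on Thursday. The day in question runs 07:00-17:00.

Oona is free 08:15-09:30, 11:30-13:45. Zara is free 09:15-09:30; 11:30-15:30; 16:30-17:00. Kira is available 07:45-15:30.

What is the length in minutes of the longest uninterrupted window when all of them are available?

135

Oona ∩ Zara: 09:15-09:30, 11:30-13:45.
Oona ∩ Zara ∩ Kira: 09:15-09:30, 11:30-13:45.
Those are the intersection windows.
The longest is 11:30-13:45 at 135 minutes.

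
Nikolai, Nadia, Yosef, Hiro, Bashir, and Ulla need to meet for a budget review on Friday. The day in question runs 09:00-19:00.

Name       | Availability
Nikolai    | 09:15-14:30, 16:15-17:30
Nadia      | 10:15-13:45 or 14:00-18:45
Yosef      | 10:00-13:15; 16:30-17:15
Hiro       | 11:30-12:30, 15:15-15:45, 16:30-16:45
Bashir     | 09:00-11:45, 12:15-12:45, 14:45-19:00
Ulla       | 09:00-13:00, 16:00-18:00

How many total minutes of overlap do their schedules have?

45

Nikolai ∩ Nadia: 10:15-13:45, 14:00-14:30, 16:15-17:30.
Nikolai ∩ Nadia ∩ Yosef: 10:15-13:15, 16:30-17:15.
Nikolai ∩ Nadia ∩ Yosef ∩ Hiro: 11:30-12:30, 16:30-16:45.
Nikolai ∩ Nadia ∩ Yosef ∩ Hiro ∩ Bashir: 11:30-11:45, 12:15-12:30, 16:30-16:45.
Nikolai ∩ Nadia ∩ Yosef ∩ Hiro ∩ Bashir ∩ Ulla: 11:30-11:45, 12:15-12:30, 16:30-16:45.
So the common availability across everyone is 11:30-11:45, 12:15-12:30, 16:30-16:45.
Summing the common windows: 15 + 15 + 15 = 45 minutes.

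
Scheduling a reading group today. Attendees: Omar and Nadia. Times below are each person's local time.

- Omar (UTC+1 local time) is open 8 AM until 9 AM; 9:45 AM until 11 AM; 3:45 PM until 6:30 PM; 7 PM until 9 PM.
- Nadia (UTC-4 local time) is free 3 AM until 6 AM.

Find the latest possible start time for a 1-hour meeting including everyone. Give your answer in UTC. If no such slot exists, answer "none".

Omar in UTC: 07:00-08:00, 08:45-10:00, 14:45-17:30, 18:00-20:00 (subtract 1h to convert from UTC+1).
Nadia in UTC: 07:00-10:00 (add 4h to convert from UTC-4).
Omar ∩ Nadia: 07:00-08:00, 08:45-10:00.
Those are the intersection windows.
The last common window of at least 60 minutes is 08:45-10:00; a 60-minute meeting can start as late as 09:00 and still end by 10:00.

09:00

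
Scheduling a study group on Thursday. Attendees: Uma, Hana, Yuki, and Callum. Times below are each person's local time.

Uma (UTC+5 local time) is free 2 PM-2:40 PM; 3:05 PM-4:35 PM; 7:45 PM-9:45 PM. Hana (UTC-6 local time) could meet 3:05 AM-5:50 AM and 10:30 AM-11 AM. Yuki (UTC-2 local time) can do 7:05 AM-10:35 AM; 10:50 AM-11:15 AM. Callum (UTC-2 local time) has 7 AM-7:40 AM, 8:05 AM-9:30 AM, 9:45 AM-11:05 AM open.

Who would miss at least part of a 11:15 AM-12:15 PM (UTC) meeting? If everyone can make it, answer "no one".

Uma in UTC: 09:00-09:40, 10:05-11:35, 14:45-16:45 (subtract 5h to convert from UTC+5).
Hana in UTC: 09:05-11:50, 16:30-17:00 (add 6h to convert from UTC-6).
Yuki in UTC: 09:05-12:35, 12:50-13:15 (add 2h to convert from UTC-2).
Callum in UTC: 09:00-09:40, 10:05-11:30, 11:45-13:05 (add 2h to convert from UTC-2).
Uma: not fully free for 11:15-12:15. Hana: not fully free for 11:15-12:15. Yuki: free for 11:15-12:15. Callum: not fully free for 11:15-12:15.

Callum, Hana, Uma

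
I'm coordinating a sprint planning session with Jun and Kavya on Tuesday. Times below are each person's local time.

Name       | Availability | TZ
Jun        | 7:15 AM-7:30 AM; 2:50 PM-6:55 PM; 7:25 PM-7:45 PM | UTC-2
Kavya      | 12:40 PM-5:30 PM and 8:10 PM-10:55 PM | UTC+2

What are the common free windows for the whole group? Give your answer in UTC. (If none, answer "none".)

18:10-20:55

Jun in UTC: 09:15-09:30, 16:50-20:55, 21:25-21:45 (add 2h to convert from UTC-2).
Kavya in UTC: 10:40-15:30, 18:10-20:55 (subtract 2h to convert from UTC+2).
Jun ∩ Kavya: 18:10-20:55.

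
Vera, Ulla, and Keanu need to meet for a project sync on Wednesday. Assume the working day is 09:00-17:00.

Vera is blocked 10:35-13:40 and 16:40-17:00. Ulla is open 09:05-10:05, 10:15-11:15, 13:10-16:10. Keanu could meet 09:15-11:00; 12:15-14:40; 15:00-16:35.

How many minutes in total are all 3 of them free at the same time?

Vera free: 09:00-10:35, 13:40-16:40 (invert busy blocks within the working day).
Ulla free: 09:05-10:05, 10:15-11:15, 13:10-16:10.
Keanu free: 09:15-11:00, 12:15-14:40, 15:00-16:35.
Vera ∩ Ulla: 09:05-10:05, 10:15-10:35, 13:40-16:10.
Vera ∩ Ulla ∩ Keanu: 09:15-10:05, 10:15-10:35, 13:40-14:40, 15:00-16:10.
Summing the common windows: 50 + 20 + 60 + 70 = 200 minutes.

200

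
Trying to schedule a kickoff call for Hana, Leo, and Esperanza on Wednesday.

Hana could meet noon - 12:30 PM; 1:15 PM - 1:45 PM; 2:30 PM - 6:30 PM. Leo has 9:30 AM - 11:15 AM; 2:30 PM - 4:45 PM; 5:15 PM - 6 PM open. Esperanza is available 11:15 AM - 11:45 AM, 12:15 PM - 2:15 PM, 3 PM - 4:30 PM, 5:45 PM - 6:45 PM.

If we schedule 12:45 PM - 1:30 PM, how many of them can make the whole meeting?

Esperanza can make the full 12:45-13:30 slot — that's 1.

1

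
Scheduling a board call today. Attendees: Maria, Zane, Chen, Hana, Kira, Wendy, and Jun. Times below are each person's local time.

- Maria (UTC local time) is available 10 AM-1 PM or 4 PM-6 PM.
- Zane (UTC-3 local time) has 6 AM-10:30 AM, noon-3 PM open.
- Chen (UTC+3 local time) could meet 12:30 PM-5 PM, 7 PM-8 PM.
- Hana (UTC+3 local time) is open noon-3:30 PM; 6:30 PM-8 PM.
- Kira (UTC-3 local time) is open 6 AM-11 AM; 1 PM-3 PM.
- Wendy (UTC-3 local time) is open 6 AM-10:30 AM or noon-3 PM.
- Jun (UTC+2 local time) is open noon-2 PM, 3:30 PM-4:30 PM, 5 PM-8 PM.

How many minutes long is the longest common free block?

Maria in UTC: 10:00-13:00, 16:00-18:00.
Zane in UTC: 09:00-13:30, 15:00-18:00 (add 3h to convert from UTC-3).
Chen in UTC: 09:30-14:00, 16:00-17:00 (subtract 3h to convert from UTC+3).
Hana in UTC: 09:00-12:30, 15:30-17:00 (subtract 3h to convert from UTC+3).
Kira in UTC: 09:00-14:00, 16:00-18:00 (add 3h to convert from UTC-3).
Wendy in UTC: 09:00-13:30, 15:00-18:00 (add 3h to convert from UTC-3).
Jun in UTC: 10:00-12:00, 13:30-14:30, 15:00-18:00 (subtract 2h to convert from UTC+2).
Maria ∩ Zane: 10:00-13:00, 16:00-18:00.
Maria ∩ Zane ∩ Chen: 10:00-13:00, 16:00-17:00.
Maria ∩ Zane ∩ Chen ∩ Hana: 10:00-12:30, 16:00-17:00.
Maria ∩ Zane ∩ Chen ∩ Hana ∩ Kira: 10:00-12:30, 16:00-17:00.
Maria ∩ Zane ∩ Chen ∩ Hana ∩ Kira ∩ Wendy: 10:00-12:30, 16:00-17:00.
Maria ∩ Zane ∩ Chen ∩ Hana ∩ Kira ∩ Wendy ∩ Jun: 10:00-12:00, 16:00-17:00.
The longest is 10:00-12:00 at 120 minutes.

120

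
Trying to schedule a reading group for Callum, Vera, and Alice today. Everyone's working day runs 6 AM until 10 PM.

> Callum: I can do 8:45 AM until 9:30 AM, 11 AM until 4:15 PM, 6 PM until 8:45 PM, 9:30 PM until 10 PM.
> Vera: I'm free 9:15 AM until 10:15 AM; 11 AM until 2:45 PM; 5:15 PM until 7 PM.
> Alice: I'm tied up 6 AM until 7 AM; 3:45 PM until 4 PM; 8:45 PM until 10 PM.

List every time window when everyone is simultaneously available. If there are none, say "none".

09:15-09:30, 11:00-14:45, 18:00-19:00

Callum free: 08:45-09:30, 11:00-16:15, 18:00-20:45, 21:30-22:00.
Vera free: 09:15-10:15, 11:00-14:45, 17:15-19:00.
Alice free: 07:00-15:45, 16:00-20:45 (invert busy blocks within the working day).
Callum ∩ Vera: 09:15-09:30, 11:00-14:45, 18:00-19:00.
Callum ∩ Vera ∩ Alice: 09:15-09:30, 11:00-14:45, 18:00-19:00.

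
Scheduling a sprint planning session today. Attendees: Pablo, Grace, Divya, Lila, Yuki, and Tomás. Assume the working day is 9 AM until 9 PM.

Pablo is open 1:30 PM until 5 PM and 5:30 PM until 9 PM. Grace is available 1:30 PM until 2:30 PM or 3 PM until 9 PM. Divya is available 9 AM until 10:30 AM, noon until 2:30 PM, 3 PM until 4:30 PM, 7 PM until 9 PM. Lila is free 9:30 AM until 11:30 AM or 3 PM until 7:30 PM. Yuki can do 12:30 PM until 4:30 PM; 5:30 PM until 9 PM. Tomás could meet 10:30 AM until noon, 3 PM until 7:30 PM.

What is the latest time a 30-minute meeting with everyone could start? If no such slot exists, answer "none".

19:00

Pablo ∩ Grace: 13:30-14:30, 15:00-17:00, 17:30-21:00.
Pablo ∩ Grace ∩ Divya: 13:30-14:30, 15:00-16:30, 19:00-21:00.
Pablo ∩ Grace ∩ Divya ∩ Lila: 15:00-16:30, 19:00-19:30.
Pablo ∩ Grace ∩ Divya ∩ Lila ∩ Yuki: 15:00-16:30, 19:00-19:30.
Pablo ∩ Grace ∩ Divya ∩ Lila ∩ Yuki ∩ Tomás: 15:00-16:30, 19:00-19:30.
The last common window of at least 30 minutes is 19:00-19:30; a 30-minute meeting can start as late as 19:00 and still end by 19:30.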